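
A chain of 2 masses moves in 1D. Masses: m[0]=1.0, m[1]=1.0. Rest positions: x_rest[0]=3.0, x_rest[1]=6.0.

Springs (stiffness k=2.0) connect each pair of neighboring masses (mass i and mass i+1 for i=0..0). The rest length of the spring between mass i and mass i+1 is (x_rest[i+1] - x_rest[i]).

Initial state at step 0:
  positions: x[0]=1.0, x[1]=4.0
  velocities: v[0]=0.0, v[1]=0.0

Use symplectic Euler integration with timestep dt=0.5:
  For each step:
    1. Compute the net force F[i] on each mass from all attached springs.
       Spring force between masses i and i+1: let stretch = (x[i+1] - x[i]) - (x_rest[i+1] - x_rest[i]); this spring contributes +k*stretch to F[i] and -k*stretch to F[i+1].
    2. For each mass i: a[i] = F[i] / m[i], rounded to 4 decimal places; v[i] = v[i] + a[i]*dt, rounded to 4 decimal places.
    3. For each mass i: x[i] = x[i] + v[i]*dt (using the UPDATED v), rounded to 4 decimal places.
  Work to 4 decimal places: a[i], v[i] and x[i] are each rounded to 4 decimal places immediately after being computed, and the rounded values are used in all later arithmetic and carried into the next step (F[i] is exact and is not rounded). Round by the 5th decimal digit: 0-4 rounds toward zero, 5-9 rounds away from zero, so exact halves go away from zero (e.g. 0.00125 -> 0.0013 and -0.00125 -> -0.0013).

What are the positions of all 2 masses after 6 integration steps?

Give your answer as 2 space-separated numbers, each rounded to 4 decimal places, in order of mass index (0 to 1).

Step 0: x=[1.0000 4.0000] v=[0.0000 0.0000]
Step 1: x=[1.0000 4.0000] v=[0.0000 0.0000]
Step 2: x=[1.0000 4.0000] v=[0.0000 0.0000]
Step 3: x=[1.0000 4.0000] v=[0.0000 0.0000]
Step 4: x=[1.0000 4.0000] v=[0.0000 0.0000]
Step 5: x=[1.0000 4.0000] v=[0.0000 0.0000]
Step 6: x=[1.0000 4.0000] v=[0.0000 0.0000]

Answer: 1.0000 4.0000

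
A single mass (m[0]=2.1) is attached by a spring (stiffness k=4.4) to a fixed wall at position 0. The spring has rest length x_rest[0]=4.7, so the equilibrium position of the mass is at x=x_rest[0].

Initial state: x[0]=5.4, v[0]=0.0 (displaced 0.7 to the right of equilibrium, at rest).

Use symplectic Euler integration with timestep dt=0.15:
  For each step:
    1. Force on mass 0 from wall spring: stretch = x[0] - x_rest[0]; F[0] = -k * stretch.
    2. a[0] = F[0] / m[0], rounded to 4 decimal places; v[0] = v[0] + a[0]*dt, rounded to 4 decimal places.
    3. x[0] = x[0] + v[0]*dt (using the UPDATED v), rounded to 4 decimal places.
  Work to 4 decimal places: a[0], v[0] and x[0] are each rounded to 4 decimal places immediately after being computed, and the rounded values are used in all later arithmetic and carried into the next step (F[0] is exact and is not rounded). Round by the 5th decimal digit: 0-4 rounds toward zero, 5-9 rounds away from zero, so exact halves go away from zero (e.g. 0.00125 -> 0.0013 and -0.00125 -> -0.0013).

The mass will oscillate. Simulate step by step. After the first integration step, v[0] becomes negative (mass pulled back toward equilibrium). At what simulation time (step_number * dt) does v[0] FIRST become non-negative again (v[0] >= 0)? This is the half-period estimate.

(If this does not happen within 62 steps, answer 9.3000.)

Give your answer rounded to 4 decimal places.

Answer: 2.2500

Derivation:
Step 0: x=[5.4000] v=[0.0000]
Step 1: x=[5.3670] v=[-0.2200]
Step 2: x=[5.3026] v=[-0.4296]
Step 3: x=[5.2098] v=[-0.6190]
Step 4: x=[5.0929] v=[-0.7792]
Step 5: x=[4.9575] v=[-0.9027]
Step 6: x=[4.8100] v=[-0.9836]
Step 7: x=[4.6573] v=[-1.0182]
Step 8: x=[4.5066] v=[-1.0048]
Step 9: x=[4.3650] v=[-0.9440]
Step 10: x=[4.2392] v=[-0.8387]
Step 11: x=[4.1351] v=[-0.6939]
Step 12: x=[4.0576] v=[-0.5164]
Step 13: x=[4.0104] v=[-0.3145]
Step 14: x=[3.9957] v=[-0.0978]
Step 15: x=[4.0142] v=[0.1236]
First v>=0 after going negative at step 15, time=2.2500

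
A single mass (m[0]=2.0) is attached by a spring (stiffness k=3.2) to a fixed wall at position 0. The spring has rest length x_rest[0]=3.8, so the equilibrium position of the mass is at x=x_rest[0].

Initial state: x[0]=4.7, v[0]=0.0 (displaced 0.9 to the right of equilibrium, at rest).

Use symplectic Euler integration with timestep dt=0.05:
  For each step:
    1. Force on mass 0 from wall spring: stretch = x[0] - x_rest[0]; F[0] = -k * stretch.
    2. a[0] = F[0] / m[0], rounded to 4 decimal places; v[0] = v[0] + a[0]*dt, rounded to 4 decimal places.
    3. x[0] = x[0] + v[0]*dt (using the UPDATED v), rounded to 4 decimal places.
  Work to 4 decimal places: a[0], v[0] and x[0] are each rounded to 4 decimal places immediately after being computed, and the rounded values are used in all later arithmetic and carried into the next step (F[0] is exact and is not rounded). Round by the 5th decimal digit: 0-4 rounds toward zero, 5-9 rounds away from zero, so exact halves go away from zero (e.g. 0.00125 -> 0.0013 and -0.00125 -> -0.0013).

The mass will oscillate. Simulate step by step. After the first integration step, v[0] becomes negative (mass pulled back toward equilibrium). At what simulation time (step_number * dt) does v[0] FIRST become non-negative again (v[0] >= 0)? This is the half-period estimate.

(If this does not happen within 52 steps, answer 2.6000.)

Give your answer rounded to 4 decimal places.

Answer: 2.5000

Derivation:
Step 0: x=[4.7000] v=[0.0000]
Step 1: x=[4.6964] v=[-0.0720]
Step 2: x=[4.6892] v=[-0.1437]
Step 3: x=[4.6785] v=[-0.2148]
Step 4: x=[4.6642] v=[-0.2851]
Step 5: x=[4.6465] v=[-0.3542]
Step 6: x=[4.6254] v=[-0.4219]
Step 7: x=[4.6010] v=[-0.4879]
Step 8: x=[4.5734] v=[-0.5520]
Step 9: x=[4.5427] v=[-0.6139]
Step 10: x=[4.5090] v=[-0.6733]
Step 11: x=[4.4725] v=[-0.7300]
Step 12: x=[4.4333] v=[-0.7838]
Step 13: x=[4.3916] v=[-0.8345]
Step 14: x=[4.3475] v=[-0.8818]
Step 15: x=[4.3012] v=[-0.9256]
Step 16: x=[4.2529] v=[-0.9657]
Step 17: x=[4.2028] v=[-1.0019]
Step 18: x=[4.1511] v=[-1.0341]
Step 19: x=[4.0980] v=[-1.0622]
Step 20: x=[4.0437] v=[-1.0860]
Step 21: x=[3.9884] v=[-1.1055]
Step 22: x=[3.9324] v=[-1.1206]
Step 23: x=[3.8758] v=[-1.1312]
Step 24: x=[3.8189] v=[-1.1373]
Step 25: x=[3.7620] v=[-1.1388]
Step 26: x=[3.7052] v=[-1.1358]
Step 27: x=[3.6488] v=[-1.1282]
Step 28: x=[3.5930] v=[-1.1161]
Step 29: x=[3.5380] v=[-1.0995]
Step 30: x=[3.4841] v=[-1.0785]
Step 31: x=[3.4314] v=[-1.0532]
Step 32: x=[3.3802] v=[-1.0237]
Step 33: x=[3.3307] v=[-0.9901]
Step 34: x=[3.2831] v=[-0.9526]
Step 35: x=[3.2375] v=[-0.9113]
Step 36: x=[3.1942] v=[-0.8663]
Step 37: x=[3.1533] v=[-0.8178]
Step 38: x=[3.1150] v=[-0.7661]
Step 39: x=[3.0794] v=[-0.7113]
Step 40: x=[3.0467] v=[-0.6537]
Step 41: x=[3.0170] v=[-0.5934]
Step 42: x=[2.9905] v=[-0.5308]
Step 43: x=[2.9672] v=[-0.4660]
Step 44: x=[2.9472] v=[-0.3994]
Step 45: x=[2.9306] v=[-0.3312]
Step 46: x=[2.9175] v=[-0.2617]
Step 47: x=[2.9079] v=[-0.1911]
Step 48: x=[2.9019] v=[-0.1197]
Step 49: x=[2.8995] v=[-0.0479]
Step 50: x=[2.9007] v=[0.0241]
First v>=0 after going negative at step 50, time=2.5000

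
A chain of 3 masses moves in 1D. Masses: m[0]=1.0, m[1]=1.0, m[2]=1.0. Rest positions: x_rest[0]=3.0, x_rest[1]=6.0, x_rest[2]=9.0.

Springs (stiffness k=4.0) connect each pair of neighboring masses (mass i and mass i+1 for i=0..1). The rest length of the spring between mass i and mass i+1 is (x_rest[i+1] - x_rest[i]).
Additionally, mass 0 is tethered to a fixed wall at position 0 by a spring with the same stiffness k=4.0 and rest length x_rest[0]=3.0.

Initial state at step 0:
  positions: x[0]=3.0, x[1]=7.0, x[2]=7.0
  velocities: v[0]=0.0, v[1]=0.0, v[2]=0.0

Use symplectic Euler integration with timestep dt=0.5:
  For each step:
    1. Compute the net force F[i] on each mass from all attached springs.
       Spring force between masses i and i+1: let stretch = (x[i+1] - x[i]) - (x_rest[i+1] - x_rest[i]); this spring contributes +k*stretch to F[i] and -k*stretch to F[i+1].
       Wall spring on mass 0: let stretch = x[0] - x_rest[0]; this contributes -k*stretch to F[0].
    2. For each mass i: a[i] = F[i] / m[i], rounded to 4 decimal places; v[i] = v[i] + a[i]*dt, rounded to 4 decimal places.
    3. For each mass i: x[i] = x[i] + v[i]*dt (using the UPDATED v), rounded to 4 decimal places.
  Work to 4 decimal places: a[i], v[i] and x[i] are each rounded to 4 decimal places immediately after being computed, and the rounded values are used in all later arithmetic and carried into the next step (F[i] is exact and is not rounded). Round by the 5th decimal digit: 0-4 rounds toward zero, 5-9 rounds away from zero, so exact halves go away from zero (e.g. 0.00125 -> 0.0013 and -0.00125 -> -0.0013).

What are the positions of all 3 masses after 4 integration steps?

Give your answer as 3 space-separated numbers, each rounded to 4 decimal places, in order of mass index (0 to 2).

Answer: 6.0000 5.0000 9.0000

Derivation:
Step 0: x=[3.0000 7.0000 7.0000] v=[0.0000 0.0000 0.0000]
Step 1: x=[4.0000 3.0000 10.0000] v=[2.0000 -8.0000 6.0000]
Step 2: x=[0.0000 7.0000 9.0000] v=[-8.0000 8.0000 -2.0000]
Step 3: x=[3.0000 6.0000 9.0000] v=[6.0000 -2.0000 0.0000]
Step 4: x=[6.0000 5.0000 9.0000] v=[6.0000 -2.0000 0.0000]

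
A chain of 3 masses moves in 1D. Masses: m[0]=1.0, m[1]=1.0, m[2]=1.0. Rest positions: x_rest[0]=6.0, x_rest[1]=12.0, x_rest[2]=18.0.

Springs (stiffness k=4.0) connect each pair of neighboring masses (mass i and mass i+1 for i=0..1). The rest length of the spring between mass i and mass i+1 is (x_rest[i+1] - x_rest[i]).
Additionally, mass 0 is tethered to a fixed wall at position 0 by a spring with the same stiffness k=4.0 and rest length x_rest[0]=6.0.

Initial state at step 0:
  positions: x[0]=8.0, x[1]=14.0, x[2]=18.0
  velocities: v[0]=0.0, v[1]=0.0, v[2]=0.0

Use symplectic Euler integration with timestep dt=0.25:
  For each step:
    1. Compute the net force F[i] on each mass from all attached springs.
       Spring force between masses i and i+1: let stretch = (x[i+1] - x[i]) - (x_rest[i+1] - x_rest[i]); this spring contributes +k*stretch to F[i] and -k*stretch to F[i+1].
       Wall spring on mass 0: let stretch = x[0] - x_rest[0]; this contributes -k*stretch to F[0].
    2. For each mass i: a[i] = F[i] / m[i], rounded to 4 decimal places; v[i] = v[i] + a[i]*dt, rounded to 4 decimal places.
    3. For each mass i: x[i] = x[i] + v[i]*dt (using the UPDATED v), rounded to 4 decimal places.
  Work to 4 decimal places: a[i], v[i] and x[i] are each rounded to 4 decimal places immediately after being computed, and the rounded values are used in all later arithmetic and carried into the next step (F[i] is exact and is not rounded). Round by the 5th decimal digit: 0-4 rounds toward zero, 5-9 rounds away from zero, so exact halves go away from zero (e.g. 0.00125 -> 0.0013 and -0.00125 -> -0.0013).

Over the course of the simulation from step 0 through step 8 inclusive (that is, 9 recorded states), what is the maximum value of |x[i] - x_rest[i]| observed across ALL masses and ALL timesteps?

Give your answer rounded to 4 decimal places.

Step 0: x=[8.0000 14.0000 18.0000] v=[0.0000 0.0000 0.0000]
Step 1: x=[7.5000 13.5000 18.5000] v=[-2.0000 -2.0000 2.0000]
Step 2: x=[6.6250 12.7500 19.2500] v=[-3.5000 -3.0000 3.0000]
Step 3: x=[5.6250 12.0938 19.8750] v=[-4.0000 -2.6250 2.5000]
Step 4: x=[4.8360 11.7657 20.0547] v=[-3.1562 -1.3126 0.7188]
Step 5: x=[4.5704 11.7774 19.6622] v=[-1.0625 0.0467 -1.5702]
Step 6: x=[4.9639 11.9585 18.7985] v=[1.5741 0.7245 -3.4550]
Step 7: x=[5.8651 12.1010 17.7248] v=[3.6048 0.5699 -4.2950]
Step 8: x=[6.8590 12.0905 16.7451] v=[3.9756 -0.0422 -3.9188]
Max displacement = 2.0547

Answer: 2.0547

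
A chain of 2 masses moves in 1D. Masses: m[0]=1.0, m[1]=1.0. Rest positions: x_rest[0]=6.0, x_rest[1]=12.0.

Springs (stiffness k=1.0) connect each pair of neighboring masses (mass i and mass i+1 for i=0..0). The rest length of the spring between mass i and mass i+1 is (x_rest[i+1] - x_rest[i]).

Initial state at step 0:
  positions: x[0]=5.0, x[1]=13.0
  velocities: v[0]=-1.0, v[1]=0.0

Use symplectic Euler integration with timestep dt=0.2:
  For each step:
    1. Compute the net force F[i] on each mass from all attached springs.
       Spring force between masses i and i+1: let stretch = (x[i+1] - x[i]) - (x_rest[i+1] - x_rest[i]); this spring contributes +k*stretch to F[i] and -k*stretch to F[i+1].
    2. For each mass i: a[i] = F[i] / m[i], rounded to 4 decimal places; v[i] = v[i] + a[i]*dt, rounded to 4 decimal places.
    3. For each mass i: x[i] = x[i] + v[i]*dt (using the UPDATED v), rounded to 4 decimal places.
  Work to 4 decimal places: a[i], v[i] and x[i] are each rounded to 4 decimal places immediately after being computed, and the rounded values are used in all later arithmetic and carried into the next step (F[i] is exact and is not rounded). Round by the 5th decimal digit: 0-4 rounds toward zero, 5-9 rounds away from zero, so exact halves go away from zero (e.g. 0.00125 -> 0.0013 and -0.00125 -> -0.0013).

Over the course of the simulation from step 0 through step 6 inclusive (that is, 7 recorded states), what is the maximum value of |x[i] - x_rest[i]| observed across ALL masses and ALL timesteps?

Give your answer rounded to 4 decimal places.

Answer: 1.1584

Derivation:
Step 0: x=[5.0000 13.0000] v=[-1.0000 0.0000]
Step 1: x=[4.8800 12.9200] v=[-0.6000 -0.4000]
Step 2: x=[4.8416 12.7584] v=[-0.1920 -0.8080]
Step 3: x=[4.8799 12.5201] v=[0.1914 -1.1914]
Step 4: x=[4.9838 12.2162] v=[0.5194 -1.5194]
Step 5: x=[5.1370 11.8630] v=[0.7659 -1.7659]
Step 6: x=[5.3192 11.4808] v=[0.9111 -1.9111]
Max displacement = 1.1584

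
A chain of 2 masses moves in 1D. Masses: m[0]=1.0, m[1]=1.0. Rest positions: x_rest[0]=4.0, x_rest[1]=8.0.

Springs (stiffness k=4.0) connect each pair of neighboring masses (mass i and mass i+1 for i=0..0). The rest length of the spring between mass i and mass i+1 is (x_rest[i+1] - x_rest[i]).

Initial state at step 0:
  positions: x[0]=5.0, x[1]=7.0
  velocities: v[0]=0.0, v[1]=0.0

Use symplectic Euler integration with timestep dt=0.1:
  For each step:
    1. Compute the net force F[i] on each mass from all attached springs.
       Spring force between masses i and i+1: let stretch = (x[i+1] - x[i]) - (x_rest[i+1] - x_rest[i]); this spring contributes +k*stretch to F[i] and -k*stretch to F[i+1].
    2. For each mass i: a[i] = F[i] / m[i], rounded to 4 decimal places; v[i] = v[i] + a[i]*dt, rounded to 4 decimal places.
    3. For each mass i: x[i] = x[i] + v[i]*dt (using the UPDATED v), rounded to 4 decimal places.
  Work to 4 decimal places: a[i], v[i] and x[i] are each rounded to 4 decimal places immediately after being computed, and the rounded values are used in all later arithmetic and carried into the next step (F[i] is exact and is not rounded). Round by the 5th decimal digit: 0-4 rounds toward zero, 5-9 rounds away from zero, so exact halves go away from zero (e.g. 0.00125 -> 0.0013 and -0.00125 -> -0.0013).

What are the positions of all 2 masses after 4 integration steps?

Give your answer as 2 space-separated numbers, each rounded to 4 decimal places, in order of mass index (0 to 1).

Step 0: x=[5.0000 7.0000] v=[0.0000 0.0000]
Step 1: x=[4.9200 7.0800] v=[-0.8000 0.8000]
Step 2: x=[4.7664 7.2336] v=[-1.5360 1.5360]
Step 3: x=[4.5515 7.4485] v=[-2.1491 2.1491]
Step 4: x=[4.2925 7.7075] v=[-2.5903 2.5903]

Answer: 4.2925 7.7075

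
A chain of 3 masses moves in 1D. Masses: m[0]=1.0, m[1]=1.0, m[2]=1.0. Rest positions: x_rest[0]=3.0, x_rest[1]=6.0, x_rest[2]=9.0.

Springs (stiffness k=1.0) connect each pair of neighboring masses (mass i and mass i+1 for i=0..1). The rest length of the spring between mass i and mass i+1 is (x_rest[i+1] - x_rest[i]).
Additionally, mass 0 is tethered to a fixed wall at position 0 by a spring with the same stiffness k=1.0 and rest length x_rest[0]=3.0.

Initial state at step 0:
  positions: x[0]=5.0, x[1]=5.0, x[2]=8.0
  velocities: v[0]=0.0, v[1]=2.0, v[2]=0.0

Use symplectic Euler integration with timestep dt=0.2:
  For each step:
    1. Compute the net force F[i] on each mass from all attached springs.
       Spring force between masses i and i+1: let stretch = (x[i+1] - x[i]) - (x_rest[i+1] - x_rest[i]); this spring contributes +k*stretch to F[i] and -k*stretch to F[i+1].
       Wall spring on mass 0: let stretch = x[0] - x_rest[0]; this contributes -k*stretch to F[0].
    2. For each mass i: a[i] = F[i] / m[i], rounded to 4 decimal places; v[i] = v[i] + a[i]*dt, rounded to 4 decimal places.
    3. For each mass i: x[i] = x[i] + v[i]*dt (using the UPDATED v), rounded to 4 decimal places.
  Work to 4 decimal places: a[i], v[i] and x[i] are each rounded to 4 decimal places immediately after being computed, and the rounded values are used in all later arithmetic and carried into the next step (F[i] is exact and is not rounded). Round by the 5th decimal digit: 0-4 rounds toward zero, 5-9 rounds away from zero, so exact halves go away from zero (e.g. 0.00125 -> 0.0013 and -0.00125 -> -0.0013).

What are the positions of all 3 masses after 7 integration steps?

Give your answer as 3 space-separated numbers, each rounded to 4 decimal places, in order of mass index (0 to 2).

Answer: 2.1824 8.0390 9.1176

Derivation:
Step 0: x=[5.0000 5.0000 8.0000] v=[0.0000 2.0000 0.0000]
Step 1: x=[4.8000 5.5200 8.0000] v=[-1.0000 2.6000 0.0000]
Step 2: x=[4.4368 6.1104 8.0208] v=[-1.8160 2.9520 0.1040]
Step 3: x=[3.9631 6.7103 8.0852] v=[-2.3686 2.9994 0.3219]
Step 4: x=[3.4407 7.2553 8.2146] v=[-2.6118 2.7249 0.6469]
Step 5: x=[2.9333 7.6861 8.4256] v=[-2.5370 2.1538 1.0550]
Step 6: x=[2.4987 7.9563 8.7270] v=[-2.1731 1.3511 1.5071]
Step 7: x=[2.1824 8.0390 9.1176] v=[-1.5813 0.4137 1.9530]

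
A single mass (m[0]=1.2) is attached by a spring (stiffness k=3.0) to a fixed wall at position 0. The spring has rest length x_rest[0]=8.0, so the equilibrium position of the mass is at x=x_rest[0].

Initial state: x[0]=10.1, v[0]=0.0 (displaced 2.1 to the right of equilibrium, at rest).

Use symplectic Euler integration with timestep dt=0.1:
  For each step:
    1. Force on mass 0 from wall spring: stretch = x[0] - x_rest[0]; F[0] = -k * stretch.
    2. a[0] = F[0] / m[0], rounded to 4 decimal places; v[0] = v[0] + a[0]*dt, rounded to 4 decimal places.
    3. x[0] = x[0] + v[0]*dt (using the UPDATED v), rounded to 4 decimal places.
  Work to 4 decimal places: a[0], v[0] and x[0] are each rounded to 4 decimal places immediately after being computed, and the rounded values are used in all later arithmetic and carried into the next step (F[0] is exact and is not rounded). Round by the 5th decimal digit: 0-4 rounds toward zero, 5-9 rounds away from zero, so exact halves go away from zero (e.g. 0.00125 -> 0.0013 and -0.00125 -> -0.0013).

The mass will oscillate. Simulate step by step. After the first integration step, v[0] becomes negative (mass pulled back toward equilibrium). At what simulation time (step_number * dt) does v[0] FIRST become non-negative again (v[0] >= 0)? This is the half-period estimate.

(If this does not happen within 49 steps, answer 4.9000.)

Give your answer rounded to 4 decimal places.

Step 0: x=[10.1000] v=[0.0000]
Step 1: x=[10.0475] v=[-0.5250]
Step 2: x=[9.9438] v=[-1.0369]
Step 3: x=[9.7915] v=[-1.5229]
Step 4: x=[9.5944] v=[-1.9708]
Step 5: x=[9.3575] v=[-2.3694]
Step 6: x=[9.0866] v=[-2.7088]
Step 7: x=[8.7886] v=[-2.9805]
Step 8: x=[8.4708] v=[-3.1777]
Step 9: x=[8.1413] v=[-3.2954]
Step 10: x=[7.8082] v=[-3.3307]
Step 11: x=[7.4799] v=[-3.2828]
Step 12: x=[7.1646] v=[-3.1528]
Step 13: x=[6.8702] v=[-2.9440]
Step 14: x=[6.6040] v=[-2.6616]
Step 15: x=[6.3727] v=[-2.3126]
Step 16: x=[6.1821] v=[-1.9058]
Step 17: x=[6.0370] v=[-1.4513]
Step 18: x=[5.9409] v=[-0.9606]
Step 19: x=[5.8963] v=[-0.4458]
Step 20: x=[5.9043] v=[0.0801]
First v>=0 after going negative at step 20, time=2.0000

Answer: 2.0000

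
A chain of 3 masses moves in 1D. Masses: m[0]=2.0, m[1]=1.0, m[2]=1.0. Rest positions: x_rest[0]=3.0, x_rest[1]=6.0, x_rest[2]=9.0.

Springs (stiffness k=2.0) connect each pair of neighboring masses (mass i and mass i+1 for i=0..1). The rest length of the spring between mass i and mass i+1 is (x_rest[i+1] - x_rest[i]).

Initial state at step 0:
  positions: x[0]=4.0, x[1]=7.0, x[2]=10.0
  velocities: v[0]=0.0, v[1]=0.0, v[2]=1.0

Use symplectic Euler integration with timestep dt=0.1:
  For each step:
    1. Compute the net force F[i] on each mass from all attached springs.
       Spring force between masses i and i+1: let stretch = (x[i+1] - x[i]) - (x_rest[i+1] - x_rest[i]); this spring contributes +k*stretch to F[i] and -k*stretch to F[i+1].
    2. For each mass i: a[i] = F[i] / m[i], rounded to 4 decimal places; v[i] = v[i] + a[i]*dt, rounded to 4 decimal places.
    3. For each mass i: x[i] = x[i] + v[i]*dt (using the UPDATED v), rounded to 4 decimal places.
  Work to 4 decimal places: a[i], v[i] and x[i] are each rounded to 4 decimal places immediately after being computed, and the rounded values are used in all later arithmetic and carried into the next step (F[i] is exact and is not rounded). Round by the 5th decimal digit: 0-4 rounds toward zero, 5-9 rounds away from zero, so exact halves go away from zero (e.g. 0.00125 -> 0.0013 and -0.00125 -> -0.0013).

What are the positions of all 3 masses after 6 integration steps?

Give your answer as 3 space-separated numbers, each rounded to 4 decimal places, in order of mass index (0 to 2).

Answer: 4.0011 7.0636 10.5344

Derivation:
Step 0: x=[4.0000 7.0000 10.0000] v=[0.0000 0.0000 1.0000]
Step 1: x=[4.0000 7.0000 10.1000] v=[0.0000 0.0000 1.0000]
Step 2: x=[4.0000 7.0020 10.1980] v=[0.0000 0.0200 0.9800]
Step 3: x=[4.0000 7.0079 10.2921] v=[0.0002 0.0588 0.9408]
Step 4: x=[4.0001 7.0193 10.3805] v=[0.0010 0.1141 0.8840]
Step 5: x=[4.0004 7.0376 10.4617] v=[0.0029 0.1825 0.8118]
Step 6: x=[4.0011 7.0636 10.5344] v=[0.0066 0.2599 0.7270]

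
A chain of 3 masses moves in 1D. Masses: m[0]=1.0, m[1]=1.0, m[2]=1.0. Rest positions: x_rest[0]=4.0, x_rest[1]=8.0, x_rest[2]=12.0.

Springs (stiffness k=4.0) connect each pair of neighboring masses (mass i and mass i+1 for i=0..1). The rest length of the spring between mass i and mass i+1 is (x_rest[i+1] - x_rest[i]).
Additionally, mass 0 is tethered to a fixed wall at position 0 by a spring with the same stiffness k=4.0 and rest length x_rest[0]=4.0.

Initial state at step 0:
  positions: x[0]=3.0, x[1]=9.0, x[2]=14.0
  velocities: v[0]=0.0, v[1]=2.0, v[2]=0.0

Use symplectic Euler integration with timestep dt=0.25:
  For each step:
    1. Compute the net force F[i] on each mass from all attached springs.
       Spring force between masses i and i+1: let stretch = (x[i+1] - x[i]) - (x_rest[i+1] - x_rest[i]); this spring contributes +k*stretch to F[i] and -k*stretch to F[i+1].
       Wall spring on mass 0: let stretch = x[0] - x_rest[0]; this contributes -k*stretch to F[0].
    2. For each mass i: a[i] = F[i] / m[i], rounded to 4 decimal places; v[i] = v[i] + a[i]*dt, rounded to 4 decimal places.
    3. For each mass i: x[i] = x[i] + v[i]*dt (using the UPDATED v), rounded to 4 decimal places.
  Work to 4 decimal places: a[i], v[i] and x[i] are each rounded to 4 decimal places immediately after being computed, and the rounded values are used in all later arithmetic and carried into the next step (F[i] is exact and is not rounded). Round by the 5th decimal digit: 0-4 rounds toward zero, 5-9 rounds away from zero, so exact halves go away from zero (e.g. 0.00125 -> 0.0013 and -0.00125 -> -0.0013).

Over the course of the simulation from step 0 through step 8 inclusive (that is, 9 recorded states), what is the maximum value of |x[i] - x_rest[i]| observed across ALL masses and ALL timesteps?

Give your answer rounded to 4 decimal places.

Step 0: x=[3.0000 9.0000 14.0000] v=[0.0000 2.0000 0.0000]
Step 1: x=[3.7500 9.2500 13.7500] v=[3.0000 1.0000 -1.0000]
Step 2: x=[4.9375 9.2500 13.3750] v=[4.7500 0.0000 -1.5000]
Step 3: x=[5.9688 9.2031 12.9688] v=[4.1250 -0.1875 -1.6250]
Step 4: x=[6.3164 9.2891 12.6211] v=[1.3905 0.3439 -1.3907]
Step 5: x=[5.8281 9.4649 12.4404] v=[-1.9532 0.7032 -0.7227]
Step 6: x=[4.7920 9.4754 12.5159] v=[-4.1445 0.0419 0.3018]
Step 7: x=[3.7287 9.0752 12.8312] v=[-4.2531 -1.6010 1.2613]
Step 8: x=[3.0699 8.2773 13.2075] v=[-2.6353 -3.1915 1.5053]
Max displacement = 2.3164

Answer: 2.3164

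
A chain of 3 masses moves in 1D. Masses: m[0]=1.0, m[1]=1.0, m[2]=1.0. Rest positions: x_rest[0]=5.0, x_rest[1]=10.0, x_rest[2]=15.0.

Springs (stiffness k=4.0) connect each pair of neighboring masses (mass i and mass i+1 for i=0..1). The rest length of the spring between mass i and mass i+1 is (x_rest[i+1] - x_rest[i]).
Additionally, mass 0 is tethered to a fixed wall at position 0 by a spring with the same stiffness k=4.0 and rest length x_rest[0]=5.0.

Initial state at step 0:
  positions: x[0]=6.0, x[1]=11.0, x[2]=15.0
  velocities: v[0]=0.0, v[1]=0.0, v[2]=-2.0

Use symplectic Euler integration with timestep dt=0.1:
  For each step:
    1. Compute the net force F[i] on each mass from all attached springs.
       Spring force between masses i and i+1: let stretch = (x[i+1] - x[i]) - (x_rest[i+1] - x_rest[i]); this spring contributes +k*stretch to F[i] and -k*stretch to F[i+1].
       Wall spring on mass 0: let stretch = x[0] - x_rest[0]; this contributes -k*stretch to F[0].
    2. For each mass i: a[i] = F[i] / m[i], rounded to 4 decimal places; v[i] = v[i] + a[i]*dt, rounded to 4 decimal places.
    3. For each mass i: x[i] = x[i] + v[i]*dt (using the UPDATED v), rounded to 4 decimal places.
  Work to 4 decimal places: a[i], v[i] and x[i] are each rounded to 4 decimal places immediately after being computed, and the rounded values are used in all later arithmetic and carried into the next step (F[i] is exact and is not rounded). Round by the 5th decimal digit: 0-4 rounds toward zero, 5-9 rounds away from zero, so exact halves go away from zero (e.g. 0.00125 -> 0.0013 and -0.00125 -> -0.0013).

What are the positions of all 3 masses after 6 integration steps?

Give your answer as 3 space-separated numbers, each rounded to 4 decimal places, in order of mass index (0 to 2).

Step 0: x=[6.0000 11.0000 15.0000] v=[0.0000 0.0000 -2.0000]
Step 1: x=[5.9600 10.9600 14.8400] v=[-0.4000 -0.4000 -1.6000]
Step 2: x=[5.8816 10.8752 14.7248] v=[-0.7840 -0.8480 -1.1520]
Step 3: x=[5.7677 10.7446 14.6556] v=[-1.1392 -1.3056 -0.6918]
Step 4: x=[5.6222 10.5714 14.6300] v=[-1.4555 -1.7320 -0.2562]
Step 5: x=[5.4497 10.3626 14.6420] v=[-1.7247 -2.0882 0.1204]
Step 6: x=[5.2558 10.1284 14.6829] v=[-1.9394 -2.3416 0.4086]

Answer: 5.2558 10.1284 14.6829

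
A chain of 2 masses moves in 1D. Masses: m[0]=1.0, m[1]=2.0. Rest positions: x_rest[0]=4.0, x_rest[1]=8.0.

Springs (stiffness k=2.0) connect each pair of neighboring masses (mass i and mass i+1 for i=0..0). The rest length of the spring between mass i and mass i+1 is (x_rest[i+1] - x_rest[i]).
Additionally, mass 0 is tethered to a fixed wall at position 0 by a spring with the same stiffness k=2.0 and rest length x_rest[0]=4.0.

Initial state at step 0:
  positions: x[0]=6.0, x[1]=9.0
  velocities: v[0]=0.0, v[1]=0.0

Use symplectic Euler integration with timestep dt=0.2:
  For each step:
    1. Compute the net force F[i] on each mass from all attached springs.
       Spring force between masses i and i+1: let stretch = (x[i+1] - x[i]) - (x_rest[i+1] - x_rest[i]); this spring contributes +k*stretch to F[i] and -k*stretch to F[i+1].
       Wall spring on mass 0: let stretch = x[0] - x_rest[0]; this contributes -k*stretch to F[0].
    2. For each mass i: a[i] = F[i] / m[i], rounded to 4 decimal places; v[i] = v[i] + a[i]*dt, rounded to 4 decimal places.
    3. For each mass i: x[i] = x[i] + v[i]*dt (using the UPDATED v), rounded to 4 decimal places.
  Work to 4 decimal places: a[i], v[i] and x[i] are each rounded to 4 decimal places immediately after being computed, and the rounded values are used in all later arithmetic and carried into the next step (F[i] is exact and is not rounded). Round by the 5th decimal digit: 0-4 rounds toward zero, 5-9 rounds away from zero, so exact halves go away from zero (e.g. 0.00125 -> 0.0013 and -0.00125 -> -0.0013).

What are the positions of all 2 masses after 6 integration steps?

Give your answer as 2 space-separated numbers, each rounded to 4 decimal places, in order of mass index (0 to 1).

Answer: 3.2969 9.2168

Derivation:
Step 0: x=[6.0000 9.0000] v=[0.0000 0.0000]
Step 1: x=[5.7600 9.0400] v=[-1.2000 0.2000]
Step 2: x=[5.3216 9.1088] v=[-2.1920 0.3440]
Step 3: x=[4.7604 9.1861] v=[-2.8058 0.3866]
Step 4: x=[4.1725 9.2464] v=[-2.9397 0.3015]
Step 5: x=[3.6567 9.2637] v=[-2.5791 0.0867]
Step 6: x=[3.2969 9.2168] v=[-1.7990 -0.2347]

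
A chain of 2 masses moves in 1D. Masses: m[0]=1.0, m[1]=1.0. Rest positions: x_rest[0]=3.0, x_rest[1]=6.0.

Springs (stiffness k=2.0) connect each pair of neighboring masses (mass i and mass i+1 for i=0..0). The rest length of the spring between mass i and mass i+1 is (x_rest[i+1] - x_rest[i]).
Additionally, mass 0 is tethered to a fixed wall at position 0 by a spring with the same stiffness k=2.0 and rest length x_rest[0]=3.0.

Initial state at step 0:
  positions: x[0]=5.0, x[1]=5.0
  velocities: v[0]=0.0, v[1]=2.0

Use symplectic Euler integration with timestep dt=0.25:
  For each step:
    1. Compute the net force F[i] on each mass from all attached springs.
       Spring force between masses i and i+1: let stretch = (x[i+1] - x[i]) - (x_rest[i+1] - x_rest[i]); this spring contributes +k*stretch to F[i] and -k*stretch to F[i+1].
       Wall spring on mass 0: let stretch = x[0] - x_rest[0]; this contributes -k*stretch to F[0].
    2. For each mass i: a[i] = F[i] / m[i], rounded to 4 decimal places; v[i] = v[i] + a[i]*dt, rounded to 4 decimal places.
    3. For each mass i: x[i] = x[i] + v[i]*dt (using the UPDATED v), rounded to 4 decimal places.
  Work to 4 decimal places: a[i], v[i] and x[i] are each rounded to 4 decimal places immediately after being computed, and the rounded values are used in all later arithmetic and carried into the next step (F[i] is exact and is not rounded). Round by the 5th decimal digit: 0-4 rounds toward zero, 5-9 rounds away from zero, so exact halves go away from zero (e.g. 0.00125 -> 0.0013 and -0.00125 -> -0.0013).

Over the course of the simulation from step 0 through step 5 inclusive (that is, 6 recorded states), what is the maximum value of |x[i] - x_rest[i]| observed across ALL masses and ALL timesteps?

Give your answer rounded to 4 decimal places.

Answer: 2.8227

Derivation:
Step 0: x=[5.0000 5.0000] v=[0.0000 2.0000]
Step 1: x=[4.3750 5.8750] v=[-2.5000 3.5000]
Step 2: x=[3.3906 6.9375] v=[-3.9375 4.2500]
Step 3: x=[2.4258 7.9317] v=[-3.8594 3.9766]
Step 4: x=[1.8460 8.6126] v=[-2.3194 2.7237]
Step 5: x=[1.8812 8.8227] v=[0.1409 0.8404]
Max displacement = 2.8227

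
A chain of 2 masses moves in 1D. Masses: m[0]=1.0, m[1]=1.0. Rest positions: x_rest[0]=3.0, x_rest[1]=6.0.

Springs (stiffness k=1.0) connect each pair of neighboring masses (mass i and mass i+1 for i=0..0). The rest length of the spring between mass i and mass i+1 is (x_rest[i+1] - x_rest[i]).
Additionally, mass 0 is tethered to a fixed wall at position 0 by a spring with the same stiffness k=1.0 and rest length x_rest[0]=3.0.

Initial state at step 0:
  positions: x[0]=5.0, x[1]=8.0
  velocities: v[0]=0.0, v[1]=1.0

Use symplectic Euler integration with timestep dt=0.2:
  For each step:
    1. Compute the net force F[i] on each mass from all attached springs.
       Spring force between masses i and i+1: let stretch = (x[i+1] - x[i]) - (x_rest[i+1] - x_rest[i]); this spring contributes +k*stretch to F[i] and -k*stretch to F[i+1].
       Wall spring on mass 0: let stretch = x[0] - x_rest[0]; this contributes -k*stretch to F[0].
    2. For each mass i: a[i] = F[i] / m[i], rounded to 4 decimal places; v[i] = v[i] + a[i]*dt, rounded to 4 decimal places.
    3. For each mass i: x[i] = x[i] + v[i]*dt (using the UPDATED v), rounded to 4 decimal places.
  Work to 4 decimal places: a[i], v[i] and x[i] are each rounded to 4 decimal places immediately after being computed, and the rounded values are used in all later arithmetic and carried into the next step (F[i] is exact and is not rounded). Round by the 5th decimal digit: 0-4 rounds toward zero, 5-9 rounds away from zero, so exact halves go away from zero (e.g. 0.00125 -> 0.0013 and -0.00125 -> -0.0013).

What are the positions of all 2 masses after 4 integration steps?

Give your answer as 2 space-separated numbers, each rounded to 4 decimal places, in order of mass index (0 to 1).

Step 0: x=[5.0000 8.0000] v=[0.0000 1.0000]
Step 1: x=[4.9200 8.2000] v=[-0.4000 1.0000]
Step 2: x=[4.7744 8.3888] v=[-0.7280 0.9440]
Step 3: x=[4.5824 8.5530] v=[-0.9600 0.8211]
Step 4: x=[4.3659 8.6784] v=[-1.0824 0.6270]

Answer: 4.3659 8.6784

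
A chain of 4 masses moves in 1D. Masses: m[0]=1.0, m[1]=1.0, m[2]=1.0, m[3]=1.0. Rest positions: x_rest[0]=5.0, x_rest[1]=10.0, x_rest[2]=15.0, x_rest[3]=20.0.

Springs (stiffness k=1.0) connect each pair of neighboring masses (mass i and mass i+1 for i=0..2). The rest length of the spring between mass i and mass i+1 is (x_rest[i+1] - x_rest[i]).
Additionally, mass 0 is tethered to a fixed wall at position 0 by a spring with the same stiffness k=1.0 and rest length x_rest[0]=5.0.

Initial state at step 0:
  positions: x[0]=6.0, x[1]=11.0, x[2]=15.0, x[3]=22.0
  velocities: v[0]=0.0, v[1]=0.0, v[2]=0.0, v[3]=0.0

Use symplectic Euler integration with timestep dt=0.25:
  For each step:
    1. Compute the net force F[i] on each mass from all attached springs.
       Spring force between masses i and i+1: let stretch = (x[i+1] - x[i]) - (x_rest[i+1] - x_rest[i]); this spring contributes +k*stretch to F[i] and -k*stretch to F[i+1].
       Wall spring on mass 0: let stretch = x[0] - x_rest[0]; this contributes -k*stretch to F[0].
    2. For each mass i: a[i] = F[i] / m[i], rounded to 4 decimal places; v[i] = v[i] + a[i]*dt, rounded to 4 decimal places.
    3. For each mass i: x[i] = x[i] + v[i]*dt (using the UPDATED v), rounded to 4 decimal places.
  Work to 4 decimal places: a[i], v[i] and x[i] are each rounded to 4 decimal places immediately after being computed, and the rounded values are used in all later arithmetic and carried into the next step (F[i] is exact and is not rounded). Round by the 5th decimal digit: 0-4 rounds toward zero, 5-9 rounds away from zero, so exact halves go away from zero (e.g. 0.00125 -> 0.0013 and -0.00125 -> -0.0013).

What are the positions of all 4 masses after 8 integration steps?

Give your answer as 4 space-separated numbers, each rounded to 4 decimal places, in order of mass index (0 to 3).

Step 0: x=[6.0000 11.0000 15.0000 22.0000] v=[0.0000 0.0000 0.0000 0.0000]
Step 1: x=[5.9375 10.9375 15.1875 21.8750] v=[-0.2500 -0.2500 0.7500 -0.5000]
Step 2: x=[5.8164 10.8281 15.5274 21.6445] v=[-0.4844 -0.4375 1.3594 -0.9219]
Step 3: x=[5.6450 10.6992 15.9559 21.3442] v=[-0.6856 -0.5156 1.7139 -1.2012]
Step 4: x=[5.4367 10.5830 16.3926 21.0196] v=[-0.8333 -0.4650 1.7468 -1.2983]
Step 5: x=[5.2102 10.5082 16.7554 20.7183] v=[-0.9059 -0.2992 1.4512 -1.2051]
Step 6: x=[4.9892 10.4927 16.9754 20.4819] v=[-0.8840 -0.0619 0.8801 -0.9458]
Step 7: x=[4.8004 10.5384 17.0094 20.3388] v=[-0.7554 0.1829 0.1361 -0.5724]
Step 8: x=[4.6702 10.6300 16.8471 20.3001] v=[-0.5210 0.3662 -0.6493 -0.1548]

Answer: 4.6702 10.6300 16.8471 20.3001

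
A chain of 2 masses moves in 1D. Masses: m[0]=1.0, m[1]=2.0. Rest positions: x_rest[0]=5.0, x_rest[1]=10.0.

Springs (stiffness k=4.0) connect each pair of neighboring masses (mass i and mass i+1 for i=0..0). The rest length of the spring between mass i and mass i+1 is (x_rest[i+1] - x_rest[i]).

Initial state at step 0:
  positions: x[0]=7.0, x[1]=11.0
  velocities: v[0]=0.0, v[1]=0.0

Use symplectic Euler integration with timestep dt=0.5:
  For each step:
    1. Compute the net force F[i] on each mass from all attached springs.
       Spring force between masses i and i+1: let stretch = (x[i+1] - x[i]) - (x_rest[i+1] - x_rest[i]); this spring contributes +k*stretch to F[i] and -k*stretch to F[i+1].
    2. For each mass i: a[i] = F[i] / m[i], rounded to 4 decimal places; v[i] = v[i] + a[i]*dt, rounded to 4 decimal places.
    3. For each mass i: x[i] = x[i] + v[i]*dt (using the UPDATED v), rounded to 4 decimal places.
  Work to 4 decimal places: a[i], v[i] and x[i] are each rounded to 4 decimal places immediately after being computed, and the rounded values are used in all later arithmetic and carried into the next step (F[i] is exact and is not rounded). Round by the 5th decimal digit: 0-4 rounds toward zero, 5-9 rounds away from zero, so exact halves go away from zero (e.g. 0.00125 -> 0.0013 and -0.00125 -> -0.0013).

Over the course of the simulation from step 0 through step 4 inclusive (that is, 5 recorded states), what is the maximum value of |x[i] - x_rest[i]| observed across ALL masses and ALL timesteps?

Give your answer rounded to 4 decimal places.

Step 0: x=[7.0000 11.0000] v=[0.0000 0.0000]
Step 1: x=[6.0000 11.5000] v=[-2.0000 1.0000]
Step 2: x=[5.5000 11.7500] v=[-1.0000 0.5000]
Step 3: x=[6.2500 11.3750] v=[1.5000 -0.7500]
Step 4: x=[7.1250 10.9375] v=[1.7500 -0.8750]
Max displacement = 2.1250

Answer: 2.1250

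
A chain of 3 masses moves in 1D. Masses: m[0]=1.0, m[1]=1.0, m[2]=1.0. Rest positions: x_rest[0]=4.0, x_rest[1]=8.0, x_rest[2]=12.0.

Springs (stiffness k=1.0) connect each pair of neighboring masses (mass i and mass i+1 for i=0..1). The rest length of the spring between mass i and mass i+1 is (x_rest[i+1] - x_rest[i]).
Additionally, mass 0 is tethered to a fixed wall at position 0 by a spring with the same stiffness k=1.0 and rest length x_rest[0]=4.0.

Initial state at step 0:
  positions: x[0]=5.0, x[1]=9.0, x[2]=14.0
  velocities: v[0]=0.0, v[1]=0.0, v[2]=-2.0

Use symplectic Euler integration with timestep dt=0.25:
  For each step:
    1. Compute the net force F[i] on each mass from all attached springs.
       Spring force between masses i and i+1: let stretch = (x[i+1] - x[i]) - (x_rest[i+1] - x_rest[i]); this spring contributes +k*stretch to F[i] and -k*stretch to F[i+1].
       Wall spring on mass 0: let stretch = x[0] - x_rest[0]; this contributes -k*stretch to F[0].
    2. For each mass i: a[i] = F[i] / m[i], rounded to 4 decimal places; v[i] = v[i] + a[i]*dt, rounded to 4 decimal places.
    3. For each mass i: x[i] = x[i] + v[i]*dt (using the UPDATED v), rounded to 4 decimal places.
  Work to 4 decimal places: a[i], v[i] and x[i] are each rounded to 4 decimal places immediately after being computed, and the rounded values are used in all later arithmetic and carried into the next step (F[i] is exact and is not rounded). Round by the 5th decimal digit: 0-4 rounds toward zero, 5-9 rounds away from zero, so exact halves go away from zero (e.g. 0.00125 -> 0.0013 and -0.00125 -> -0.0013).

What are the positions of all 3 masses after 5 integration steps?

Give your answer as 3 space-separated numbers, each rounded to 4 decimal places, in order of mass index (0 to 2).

Step 0: x=[5.0000 9.0000 14.0000] v=[0.0000 0.0000 -2.0000]
Step 1: x=[4.9375 9.0625 13.4375] v=[-0.2500 0.2500 -2.2500]
Step 2: x=[4.8242 9.1406 12.8516] v=[-0.4531 0.3125 -2.3438]
Step 3: x=[4.6792 9.1809 12.2837] v=[-0.5801 0.1612 -2.2716]
Step 4: x=[4.5231 9.1338 11.7719] v=[-0.6245 -0.1885 -2.0473]
Step 5: x=[4.3725 8.9634 11.3452] v=[-0.6026 -0.6817 -1.7068]

Answer: 4.3725 8.9634 11.3452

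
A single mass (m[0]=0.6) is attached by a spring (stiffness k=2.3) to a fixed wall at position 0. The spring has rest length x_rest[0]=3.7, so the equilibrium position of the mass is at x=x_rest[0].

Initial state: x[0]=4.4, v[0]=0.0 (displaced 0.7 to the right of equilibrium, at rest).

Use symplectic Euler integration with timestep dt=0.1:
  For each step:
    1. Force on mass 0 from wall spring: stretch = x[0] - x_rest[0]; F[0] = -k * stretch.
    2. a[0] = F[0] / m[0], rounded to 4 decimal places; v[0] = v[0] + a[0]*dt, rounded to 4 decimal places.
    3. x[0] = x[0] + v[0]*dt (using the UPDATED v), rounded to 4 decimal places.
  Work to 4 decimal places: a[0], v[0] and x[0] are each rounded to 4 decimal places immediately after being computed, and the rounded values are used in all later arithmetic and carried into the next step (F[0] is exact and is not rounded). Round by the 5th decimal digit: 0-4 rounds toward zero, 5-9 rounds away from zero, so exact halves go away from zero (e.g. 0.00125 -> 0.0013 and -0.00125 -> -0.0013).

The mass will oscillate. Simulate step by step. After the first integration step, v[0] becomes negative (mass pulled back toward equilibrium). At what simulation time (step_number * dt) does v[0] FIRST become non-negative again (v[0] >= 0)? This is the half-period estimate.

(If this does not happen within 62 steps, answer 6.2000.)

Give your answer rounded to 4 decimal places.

Step 0: x=[4.4000] v=[0.0000]
Step 1: x=[4.3732] v=[-0.2683]
Step 2: x=[4.3206] v=[-0.5264]
Step 3: x=[4.2442] v=[-0.7643]
Step 4: x=[4.1469] v=[-0.9729]
Step 5: x=[4.0325] v=[-1.1442]
Step 6: x=[3.9053] v=[-1.2717]
Step 7: x=[3.7703] v=[-1.3504]
Step 8: x=[3.6326] v=[-1.3774]
Step 9: x=[3.4974] v=[-1.3516]
Step 10: x=[3.3700] v=[-1.2739]
Step 11: x=[3.2553] v=[-1.1474]
Step 12: x=[3.1576] v=[-0.9769]
Step 13: x=[3.0807] v=[-0.7690]
Step 14: x=[3.0275] v=[-0.5316]
Step 15: x=[3.0001] v=[-0.2738]
Step 16: x=[2.9996] v=[-0.0055]
Step 17: x=[3.0259] v=[0.2630]
First v>=0 after going negative at step 17, time=1.7000

Answer: 1.7000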